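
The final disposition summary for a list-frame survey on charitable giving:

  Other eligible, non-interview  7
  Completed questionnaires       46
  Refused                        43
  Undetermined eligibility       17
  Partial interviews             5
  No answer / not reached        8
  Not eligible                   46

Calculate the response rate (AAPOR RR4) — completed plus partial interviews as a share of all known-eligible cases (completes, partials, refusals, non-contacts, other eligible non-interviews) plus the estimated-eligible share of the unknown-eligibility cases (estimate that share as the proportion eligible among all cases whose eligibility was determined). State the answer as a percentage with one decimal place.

Numerator = 46 + 5 = 51
Eligible (known) = 46 + 5 + 43 + 8 + 7 = 109
e = 109 / (109 + 46) = 109 / 155 = 0.7032
e × U = 0.7032 × 17 = 11.95
Base = 109 + 11.95 = 120.95
RR4 = 51 / 120.95 = 0.4217

42.2%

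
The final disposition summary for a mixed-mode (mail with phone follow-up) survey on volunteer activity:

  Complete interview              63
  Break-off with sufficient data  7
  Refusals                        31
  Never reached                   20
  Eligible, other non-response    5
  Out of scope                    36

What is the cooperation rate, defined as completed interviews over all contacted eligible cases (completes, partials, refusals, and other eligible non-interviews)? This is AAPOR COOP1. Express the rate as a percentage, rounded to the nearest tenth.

Numerator = 63
Base = 63 + 7 + 31 + 5 = 106
COOP1 = 63 / 106 = 0.5943

59.4%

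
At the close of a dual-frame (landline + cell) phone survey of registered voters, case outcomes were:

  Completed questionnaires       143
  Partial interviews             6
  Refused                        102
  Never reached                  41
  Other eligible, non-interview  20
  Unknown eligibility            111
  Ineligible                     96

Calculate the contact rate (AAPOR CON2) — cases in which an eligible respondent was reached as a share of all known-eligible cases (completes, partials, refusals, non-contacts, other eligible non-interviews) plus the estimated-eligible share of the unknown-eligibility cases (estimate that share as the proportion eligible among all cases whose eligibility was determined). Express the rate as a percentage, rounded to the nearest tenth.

68.3%

Numerator = 143 + 6 + 102 + 20 = 271
Known eligible = 143 + 6 + 102 + 41 + 20 = 312
e = 312 / (312 + 96) = 312 / 408 = 0.7647
e × U = 0.7647 × 111 = 84.88
Denominator = 312 + 84.88 = 396.88
CON2 = 271 / 396.88 = 0.6828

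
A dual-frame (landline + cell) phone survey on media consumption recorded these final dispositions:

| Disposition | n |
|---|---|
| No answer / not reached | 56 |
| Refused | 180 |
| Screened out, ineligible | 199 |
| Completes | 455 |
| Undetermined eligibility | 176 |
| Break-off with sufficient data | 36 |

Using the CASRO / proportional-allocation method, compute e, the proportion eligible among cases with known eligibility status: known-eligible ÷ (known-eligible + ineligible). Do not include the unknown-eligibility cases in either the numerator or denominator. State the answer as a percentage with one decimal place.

Known eligible → 455 + 36 + 180 + 56 = 727
e = 727 / (727 + 199) = 727 / 926 = 0.7851

78.5%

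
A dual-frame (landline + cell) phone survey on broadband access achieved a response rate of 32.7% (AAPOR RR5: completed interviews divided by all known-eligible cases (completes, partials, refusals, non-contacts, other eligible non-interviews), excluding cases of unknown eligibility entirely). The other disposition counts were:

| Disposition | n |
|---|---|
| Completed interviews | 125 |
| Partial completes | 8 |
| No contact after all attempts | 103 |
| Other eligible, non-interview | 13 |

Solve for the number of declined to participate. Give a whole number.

RR5 = 125 / D = 0.327
D = 125 / 0.327 = 382.3
Other denominator terms total 249
declined to participate = 382.3 − 249 ≈ 133

133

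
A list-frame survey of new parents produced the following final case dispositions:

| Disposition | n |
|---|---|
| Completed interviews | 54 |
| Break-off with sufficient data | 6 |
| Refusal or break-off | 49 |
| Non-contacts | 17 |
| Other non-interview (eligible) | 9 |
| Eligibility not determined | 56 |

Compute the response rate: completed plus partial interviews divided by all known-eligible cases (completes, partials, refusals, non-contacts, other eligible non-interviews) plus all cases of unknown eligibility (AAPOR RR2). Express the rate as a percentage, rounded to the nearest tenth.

31.4%

Top = 54 + 6 = 60
Denominator = 54 + 6 + 49 + 17 + 9 + 56 = 191
RR2 = 60 / 191 = 0.3141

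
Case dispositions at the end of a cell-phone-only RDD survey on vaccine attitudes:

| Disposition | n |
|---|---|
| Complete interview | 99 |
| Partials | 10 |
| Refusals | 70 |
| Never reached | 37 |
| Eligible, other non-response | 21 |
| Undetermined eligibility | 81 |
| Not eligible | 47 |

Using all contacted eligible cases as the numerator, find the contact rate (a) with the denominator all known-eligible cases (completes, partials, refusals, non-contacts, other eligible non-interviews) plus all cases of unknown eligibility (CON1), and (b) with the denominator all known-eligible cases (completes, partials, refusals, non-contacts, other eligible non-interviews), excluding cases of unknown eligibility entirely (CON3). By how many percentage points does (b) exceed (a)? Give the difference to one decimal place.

Top: 99 + 10 + 70 + 21 = 200
Denom: 99 + 10 + 70 + 37 + 21 + 81 = 318
CON1 = 200 / 318 = 0.6289
Denom: 99 + 10 + 70 + 37 + 21 = 237
CON3 = 200 / 237 = 0.8439
Difference = 84.39 − 62.89 = 21.50 percentage points

21.5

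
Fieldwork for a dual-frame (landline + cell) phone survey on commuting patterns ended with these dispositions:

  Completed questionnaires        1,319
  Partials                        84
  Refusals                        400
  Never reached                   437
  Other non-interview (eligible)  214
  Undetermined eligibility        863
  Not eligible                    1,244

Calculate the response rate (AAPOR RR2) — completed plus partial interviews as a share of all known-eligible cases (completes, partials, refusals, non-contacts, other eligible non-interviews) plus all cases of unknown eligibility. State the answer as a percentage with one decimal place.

42.3%

Num: 1319 + 84 = 1403
Base: 1319 + 84 + 400 + 437 + 214 + 863 = 3317
RR2 = 1403 / 3317 = 0.4230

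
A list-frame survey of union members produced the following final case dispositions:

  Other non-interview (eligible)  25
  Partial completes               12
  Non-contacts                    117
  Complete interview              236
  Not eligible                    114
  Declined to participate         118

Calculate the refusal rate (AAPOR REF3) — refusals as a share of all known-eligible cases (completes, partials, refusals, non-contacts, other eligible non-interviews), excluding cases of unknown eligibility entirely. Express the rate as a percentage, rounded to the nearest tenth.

23.2%

Num → 118
Base → 236 + 12 + 118 + 117 + 25 = 508
REF3 = 118 / 508 = 0.2323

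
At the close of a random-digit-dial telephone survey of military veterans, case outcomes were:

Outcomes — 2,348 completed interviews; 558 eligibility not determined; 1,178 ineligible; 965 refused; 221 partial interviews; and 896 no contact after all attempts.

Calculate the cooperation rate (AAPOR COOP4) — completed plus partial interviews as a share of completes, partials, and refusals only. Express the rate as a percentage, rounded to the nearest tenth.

72.7%

Top = 2348 + 221 = 2569
Base = 2348 + 221 + 965 = 3534
COOP4 = 2569 / 3534 = 0.7269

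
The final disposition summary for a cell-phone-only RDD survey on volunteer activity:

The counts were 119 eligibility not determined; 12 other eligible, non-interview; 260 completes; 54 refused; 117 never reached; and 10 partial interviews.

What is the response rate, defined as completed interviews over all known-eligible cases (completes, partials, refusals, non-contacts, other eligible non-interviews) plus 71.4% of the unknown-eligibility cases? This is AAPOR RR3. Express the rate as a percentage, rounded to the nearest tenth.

Num = 260
Eligible (known) = 260 + 10 + 54 + 117 + 12 = 453
e × U = 0.7140 × 119 = 84.97
Denom = 453 + 84.97 = 537.97
RR3 = 260 / 537.97 = 0.4833

48.3%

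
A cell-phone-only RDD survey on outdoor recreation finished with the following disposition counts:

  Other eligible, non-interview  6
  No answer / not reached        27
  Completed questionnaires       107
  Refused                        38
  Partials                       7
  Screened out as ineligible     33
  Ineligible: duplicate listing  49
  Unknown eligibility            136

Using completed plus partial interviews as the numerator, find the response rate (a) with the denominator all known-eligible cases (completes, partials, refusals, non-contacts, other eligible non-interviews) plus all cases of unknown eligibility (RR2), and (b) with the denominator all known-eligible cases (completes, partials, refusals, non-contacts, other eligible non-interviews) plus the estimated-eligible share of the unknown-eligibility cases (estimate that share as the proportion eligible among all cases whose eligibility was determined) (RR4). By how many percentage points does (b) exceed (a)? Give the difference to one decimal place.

Screened out, ineligible = 33 + 49 = 82
Numerator → 107 + 7 = 114
Base → 107 + 7 + 38 + 27 + 6 + 136 = 321
RR2 = 114 / 321 = 0.3551
Known eligible → 107 + 7 + 38 + 27 + 6 = 185
e = 185 / (185 + 82) = 185 / 267 = 0.6929
Estimated eligible among unknowns → 0.6929 × 136 = 94.23
Base → 185 + 94.23 = 279.23
RR4 = 114 / 279.23 = 0.4083
Difference = 40.83 − 35.51 = 5.32 percentage points

5.3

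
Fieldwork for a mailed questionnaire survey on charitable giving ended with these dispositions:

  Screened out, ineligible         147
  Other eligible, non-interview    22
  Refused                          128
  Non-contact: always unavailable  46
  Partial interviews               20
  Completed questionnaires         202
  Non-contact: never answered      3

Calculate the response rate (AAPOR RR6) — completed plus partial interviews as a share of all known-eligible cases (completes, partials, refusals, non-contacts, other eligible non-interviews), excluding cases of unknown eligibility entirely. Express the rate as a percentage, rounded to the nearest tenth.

52.7%

No answer / not reached = 3 + 46 = 49
Top = 202 + 20 = 222
Base = 202 + 20 + 128 + 49 + 22 = 421
RR6 = 222 / 421 = 0.5273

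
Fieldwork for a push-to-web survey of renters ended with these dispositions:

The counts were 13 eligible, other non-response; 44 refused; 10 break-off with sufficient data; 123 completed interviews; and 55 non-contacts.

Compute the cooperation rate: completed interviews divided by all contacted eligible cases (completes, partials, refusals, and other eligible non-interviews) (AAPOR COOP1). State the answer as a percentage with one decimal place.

64.7%

Num: 123
Base: 123 + 10 + 44 + 13 = 190
COOP1 = 123 / 190 = 0.6474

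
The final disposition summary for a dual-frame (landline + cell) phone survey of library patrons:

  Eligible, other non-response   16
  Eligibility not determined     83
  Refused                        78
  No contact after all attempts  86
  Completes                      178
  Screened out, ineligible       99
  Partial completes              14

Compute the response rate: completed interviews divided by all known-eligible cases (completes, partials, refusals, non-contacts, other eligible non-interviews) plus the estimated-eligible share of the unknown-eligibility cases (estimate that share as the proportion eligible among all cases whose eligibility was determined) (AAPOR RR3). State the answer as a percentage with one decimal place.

Top = 178
Eligible (known) = 178 + 14 + 78 + 86 + 16 = 372
e = 372 / (372 + 99) = 372 / 471 = 0.7898
e × U = 0.7898 × 83 = 65.55
Denominator = 372 + 65.55 = 437.55
RR3 = 178 / 437.55 = 0.4068

40.7%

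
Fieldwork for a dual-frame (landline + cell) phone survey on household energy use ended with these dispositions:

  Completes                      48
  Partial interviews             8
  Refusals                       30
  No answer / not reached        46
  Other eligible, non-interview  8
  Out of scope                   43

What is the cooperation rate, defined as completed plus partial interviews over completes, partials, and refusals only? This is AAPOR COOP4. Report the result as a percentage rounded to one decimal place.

Num → 48 + 8 = 56
Denom → 48 + 8 + 30 = 86
COOP4 = 56 / 86 = 0.6512

65.1%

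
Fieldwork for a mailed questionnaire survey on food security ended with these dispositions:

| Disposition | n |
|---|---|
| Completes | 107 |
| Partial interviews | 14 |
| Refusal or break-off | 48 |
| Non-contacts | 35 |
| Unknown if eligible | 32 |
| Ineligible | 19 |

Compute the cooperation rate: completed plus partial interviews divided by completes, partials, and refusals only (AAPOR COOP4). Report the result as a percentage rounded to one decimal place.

Top: 107 + 14 = 121
Denom: 107 + 14 + 48 = 169
COOP4 = 121 / 169 = 0.7160

71.6%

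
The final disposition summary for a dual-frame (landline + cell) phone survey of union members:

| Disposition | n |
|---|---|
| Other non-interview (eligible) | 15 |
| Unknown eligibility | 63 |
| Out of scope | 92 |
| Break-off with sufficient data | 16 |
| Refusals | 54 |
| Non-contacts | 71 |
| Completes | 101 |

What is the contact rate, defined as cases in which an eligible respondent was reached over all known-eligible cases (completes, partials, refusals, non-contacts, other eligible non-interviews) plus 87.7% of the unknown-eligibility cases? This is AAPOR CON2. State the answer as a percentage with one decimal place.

59.6%

Top: 101 + 16 + 54 + 15 = 186
Eligible (known): 101 + 16 + 54 + 71 + 15 = 257
Estimated eligible among unknowns: 0.8770 × 63 = 55.25
Base: 257 + 55.25 = 312.25
CON2 = 186 / 312.25 = 0.5957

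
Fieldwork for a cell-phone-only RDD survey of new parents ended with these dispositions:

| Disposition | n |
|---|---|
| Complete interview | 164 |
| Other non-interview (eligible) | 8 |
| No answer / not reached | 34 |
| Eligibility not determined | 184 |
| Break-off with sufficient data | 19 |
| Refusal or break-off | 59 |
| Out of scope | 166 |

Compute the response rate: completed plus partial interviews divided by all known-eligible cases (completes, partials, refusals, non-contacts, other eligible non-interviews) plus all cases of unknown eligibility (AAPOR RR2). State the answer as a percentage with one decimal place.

Top → 164 + 19 = 183
Denom → 164 + 19 + 59 + 34 + 8 + 184 = 468
RR2 = 183 / 468 = 0.3910

39.1%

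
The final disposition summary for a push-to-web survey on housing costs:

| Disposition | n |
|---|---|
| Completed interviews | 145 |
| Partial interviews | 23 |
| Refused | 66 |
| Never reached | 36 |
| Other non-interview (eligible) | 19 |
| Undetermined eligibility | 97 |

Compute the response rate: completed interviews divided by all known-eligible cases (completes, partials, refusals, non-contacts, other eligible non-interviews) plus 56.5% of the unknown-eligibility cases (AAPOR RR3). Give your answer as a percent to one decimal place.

Numerator = 145
Eligible (known) = 145 + 23 + 66 + 36 + 19 = 289
Eligible share of unknowns = 0.5650 × 97 = 54.80
Base = 289 + 54.80 = 343.80
RR3 = 145 / 343.80 = 0.4218

42.2%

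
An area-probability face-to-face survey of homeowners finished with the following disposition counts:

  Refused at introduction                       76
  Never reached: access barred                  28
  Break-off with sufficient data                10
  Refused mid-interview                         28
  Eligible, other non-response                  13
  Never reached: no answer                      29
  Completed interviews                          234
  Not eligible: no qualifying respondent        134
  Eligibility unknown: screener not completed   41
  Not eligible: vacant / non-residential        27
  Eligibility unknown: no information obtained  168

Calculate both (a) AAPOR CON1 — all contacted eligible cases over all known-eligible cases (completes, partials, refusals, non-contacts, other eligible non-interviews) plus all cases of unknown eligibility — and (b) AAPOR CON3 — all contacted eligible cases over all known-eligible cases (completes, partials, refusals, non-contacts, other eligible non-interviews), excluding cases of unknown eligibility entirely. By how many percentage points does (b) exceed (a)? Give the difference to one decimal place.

28.8

Refusals = 76 + 28 = 104
Never reached = 29 + 28 = 57
Unknown eligibility = 41 + 168 = 209
Screened out, ineligible = 134 + 27 = 161
Numerator → 234 + 10 + 104 + 13 = 361
Denom → 234 + 10 + 104 + 57 + 13 + 209 = 627
CON1 = 361 / 627 = 0.5758
Denom → 234 + 10 + 104 + 57 + 13 = 418
CON3 = 361 / 418 = 0.8636
Difference = 86.36 − 57.58 = 28.78 percentage points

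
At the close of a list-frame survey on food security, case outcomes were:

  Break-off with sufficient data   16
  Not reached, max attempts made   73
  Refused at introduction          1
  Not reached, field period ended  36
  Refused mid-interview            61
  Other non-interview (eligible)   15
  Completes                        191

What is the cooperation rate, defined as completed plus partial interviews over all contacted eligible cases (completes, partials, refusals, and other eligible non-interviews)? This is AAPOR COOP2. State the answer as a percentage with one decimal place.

Refused = 1 + 61 = 62
No contact after all attempts = 36 + 73 = 109
Numerator: 191 + 16 = 207
Base: 191 + 16 + 62 + 15 = 284
COOP2 = 207 / 284 = 0.7289

72.9%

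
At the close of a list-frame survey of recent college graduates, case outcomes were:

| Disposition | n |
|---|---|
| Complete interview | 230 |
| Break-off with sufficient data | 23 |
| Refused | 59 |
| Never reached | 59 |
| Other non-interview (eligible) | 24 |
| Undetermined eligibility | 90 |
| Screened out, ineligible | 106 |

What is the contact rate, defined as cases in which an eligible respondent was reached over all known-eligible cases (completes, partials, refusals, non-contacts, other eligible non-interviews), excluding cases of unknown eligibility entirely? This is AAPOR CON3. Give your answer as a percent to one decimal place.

Num = 230 + 23 + 59 + 24 = 336
Denominator = 230 + 23 + 59 + 59 + 24 = 395
CON3 = 336 / 395 = 0.8506

85.1%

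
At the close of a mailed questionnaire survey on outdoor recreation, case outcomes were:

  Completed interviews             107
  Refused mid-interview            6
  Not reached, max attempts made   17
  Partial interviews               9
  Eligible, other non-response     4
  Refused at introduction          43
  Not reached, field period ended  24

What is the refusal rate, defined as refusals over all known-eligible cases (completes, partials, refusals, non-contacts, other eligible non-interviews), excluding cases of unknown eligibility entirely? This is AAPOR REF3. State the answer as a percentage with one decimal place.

23.3%

Declined to participate = 43 + 6 = 49
No contact after all attempts = 24 + 17 = 41
Num → 49
Denominator → 107 + 9 + 49 + 41 + 4 = 210
REF3 = 49 / 210 = 0.2333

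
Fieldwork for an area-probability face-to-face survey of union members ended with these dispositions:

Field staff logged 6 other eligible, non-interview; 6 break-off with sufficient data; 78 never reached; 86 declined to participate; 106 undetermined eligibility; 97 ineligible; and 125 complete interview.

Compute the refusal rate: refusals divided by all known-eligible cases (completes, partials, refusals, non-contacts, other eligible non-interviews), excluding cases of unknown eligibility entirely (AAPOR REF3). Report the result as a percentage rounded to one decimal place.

Num: 86
Base: 125 + 6 + 86 + 78 + 6 = 301
REF3 = 86 / 301 = 0.2857

28.6%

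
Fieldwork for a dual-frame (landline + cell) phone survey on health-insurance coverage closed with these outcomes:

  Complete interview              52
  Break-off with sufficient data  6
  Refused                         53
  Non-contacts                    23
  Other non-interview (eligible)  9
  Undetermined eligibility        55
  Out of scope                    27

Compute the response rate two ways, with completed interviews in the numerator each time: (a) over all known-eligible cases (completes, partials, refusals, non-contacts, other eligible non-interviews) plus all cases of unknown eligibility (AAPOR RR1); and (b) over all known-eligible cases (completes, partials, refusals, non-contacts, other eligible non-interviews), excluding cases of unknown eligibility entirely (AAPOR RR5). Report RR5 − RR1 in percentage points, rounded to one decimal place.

10.1

Numerator → 52
Denominator → 52 + 6 + 53 + 23 + 9 + 55 = 198
RR1 = 52 / 198 = 0.2626
Denominator → 52 + 6 + 53 + 23 + 9 = 143
RR5 = 52 / 143 = 0.3636
Difference = 36.36 − 26.26 = 10.10 percentage points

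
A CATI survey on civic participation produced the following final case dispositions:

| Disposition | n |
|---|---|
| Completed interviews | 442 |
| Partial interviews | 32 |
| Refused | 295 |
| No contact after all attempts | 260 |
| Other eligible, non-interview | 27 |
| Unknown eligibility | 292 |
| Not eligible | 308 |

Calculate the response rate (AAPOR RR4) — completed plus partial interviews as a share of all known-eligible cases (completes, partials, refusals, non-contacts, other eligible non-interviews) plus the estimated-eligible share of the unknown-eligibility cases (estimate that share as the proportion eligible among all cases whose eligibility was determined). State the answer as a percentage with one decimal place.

Top → 442 + 32 = 474
Eligible (known) → 442 + 32 + 295 + 260 + 27 = 1056
e = 1056 / (1056 + 308) = 1056 / 1364 = 0.7742
e × U → 0.7742 × 292 = 226.07
Denominator → 1056 + 226.07 = 1282.07
RR4 = 474 / 1282.07 = 0.3697

37.0%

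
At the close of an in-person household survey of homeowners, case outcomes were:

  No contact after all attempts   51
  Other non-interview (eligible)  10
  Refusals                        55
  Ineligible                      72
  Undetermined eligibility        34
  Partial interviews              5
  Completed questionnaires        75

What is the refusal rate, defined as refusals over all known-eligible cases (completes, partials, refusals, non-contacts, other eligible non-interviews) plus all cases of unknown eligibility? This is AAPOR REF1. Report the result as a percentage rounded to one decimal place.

Top: 55
Base: 75 + 5 + 55 + 51 + 10 + 34 = 230
REF1 = 55 / 230 = 0.2391

23.9%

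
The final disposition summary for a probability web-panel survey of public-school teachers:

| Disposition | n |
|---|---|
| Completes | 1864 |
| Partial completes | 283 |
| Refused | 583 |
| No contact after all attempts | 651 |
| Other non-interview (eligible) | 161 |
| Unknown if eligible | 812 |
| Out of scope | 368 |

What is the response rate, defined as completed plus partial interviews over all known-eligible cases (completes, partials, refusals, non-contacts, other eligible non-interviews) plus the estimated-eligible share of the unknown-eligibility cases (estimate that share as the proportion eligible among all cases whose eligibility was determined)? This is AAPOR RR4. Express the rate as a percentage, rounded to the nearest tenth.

Num = 1864 + 283 = 2147
Known eligible = 1864 + 283 + 583 + 651 + 161 = 3542
e = 3542 / (3542 + 368) = 3542 / 3910 = 0.9059
e × U = 0.9059 × 812 = 735.59
Denominator = 3542 + 735.59 = 4277.59
RR4 = 2147 / 4277.59 = 0.5019

50.2%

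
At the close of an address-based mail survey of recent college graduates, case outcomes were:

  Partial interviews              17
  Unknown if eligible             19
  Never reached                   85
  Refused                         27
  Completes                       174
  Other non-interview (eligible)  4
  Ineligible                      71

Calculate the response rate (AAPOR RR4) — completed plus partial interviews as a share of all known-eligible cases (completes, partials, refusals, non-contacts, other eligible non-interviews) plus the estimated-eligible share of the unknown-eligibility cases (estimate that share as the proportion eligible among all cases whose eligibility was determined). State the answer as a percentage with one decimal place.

Top: 174 + 17 = 191
Eligible (known): 174 + 17 + 27 + 85 + 4 = 307
e = 307 / (307 + 71) = 307 / 378 = 0.8122
Eligible share of unknowns: 0.8122 × 19 = 15.43
Base: 307 + 15.43 = 322.43
RR4 = 191 / 322.43 = 0.5924

59.2%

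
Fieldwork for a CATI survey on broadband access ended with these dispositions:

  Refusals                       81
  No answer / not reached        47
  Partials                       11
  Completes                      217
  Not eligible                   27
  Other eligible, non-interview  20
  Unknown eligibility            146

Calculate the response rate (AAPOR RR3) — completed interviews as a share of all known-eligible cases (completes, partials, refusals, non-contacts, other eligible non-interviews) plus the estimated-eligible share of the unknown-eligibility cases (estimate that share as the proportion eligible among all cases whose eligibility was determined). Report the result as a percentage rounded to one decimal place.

42.4%

Numerator = 217
Determined eligible = 217 + 11 + 81 + 47 + 20 = 376
e = 376 / (376 + 27) = 376 / 403 = 0.9330
Estimated eligible among unknowns = 0.9330 × 146 = 136.22
Denominator = 376 + 136.22 = 512.22
RR3 = 217 / 512.22 = 0.4236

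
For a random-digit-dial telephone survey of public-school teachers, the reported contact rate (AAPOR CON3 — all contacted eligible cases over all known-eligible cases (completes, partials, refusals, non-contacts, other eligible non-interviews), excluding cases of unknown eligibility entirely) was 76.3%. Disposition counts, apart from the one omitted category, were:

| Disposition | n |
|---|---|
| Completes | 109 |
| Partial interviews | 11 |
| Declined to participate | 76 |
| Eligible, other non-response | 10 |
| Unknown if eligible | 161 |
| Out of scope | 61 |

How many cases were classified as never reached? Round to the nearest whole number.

Top: 109 + 11 + 76 + 10 = 206
CON3 = 206 / D = 0.763
D = 206 / 0.763 = 270.0
Other denominator terms total 206
never reached = 270.0 − 206 ≈ 64

64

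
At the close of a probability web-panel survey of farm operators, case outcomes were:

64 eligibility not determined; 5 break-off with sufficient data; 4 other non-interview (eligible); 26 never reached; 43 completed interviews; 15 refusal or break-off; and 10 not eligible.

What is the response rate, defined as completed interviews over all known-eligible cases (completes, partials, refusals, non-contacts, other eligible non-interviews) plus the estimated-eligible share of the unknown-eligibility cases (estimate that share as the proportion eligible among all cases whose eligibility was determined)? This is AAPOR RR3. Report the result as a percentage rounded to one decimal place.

Numerator = 43
Known eligible = 43 + 5 + 15 + 26 + 4 = 93
e = 93 / (93 + 10) = 93 / 103 = 0.9029
Eligible share of unknowns = 0.9029 × 64 = 57.79
Base = 93 + 57.79 = 150.79
RR3 = 43 / 150.79 = 0.2852

28.5%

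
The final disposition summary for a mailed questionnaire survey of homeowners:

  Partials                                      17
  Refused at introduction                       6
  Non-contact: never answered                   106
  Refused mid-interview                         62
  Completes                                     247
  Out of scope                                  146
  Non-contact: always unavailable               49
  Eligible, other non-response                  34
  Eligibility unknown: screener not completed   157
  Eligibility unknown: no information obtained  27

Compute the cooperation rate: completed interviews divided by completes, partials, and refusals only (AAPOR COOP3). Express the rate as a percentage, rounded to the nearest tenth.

74.4%

Refusals = 6 + 62 = 68
Never reached = 106 + 49 = 155
Unknown eligibility = 157 + 27 = 184
Top: 247
Denom: 247 + 17 + 68 = 332
COOP3 = 247 / 332 = 0.7440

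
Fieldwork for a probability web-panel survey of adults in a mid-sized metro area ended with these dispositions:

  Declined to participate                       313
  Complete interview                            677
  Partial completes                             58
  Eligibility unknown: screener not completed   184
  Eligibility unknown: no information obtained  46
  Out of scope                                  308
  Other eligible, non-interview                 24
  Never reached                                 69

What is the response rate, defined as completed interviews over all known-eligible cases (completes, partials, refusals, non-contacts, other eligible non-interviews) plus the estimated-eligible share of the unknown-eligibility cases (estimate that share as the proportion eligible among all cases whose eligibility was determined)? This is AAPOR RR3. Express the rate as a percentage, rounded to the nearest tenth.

51.2%

Undetermined eligibility = 184 + 46 = 230
Numerator: 677
Eligible (known): 677 + 58 + 313 + 69 + 24 = 1141
e = 1141 / (1141 + 308) = 1141 / 1449 = 0.7874
Estimated eligible among unknowns: 0.7874 × 230 = 181.10
Denominator: 1141 + 181.10 = 1322.10
RR3 = 677 / 1322.10 = 0.5121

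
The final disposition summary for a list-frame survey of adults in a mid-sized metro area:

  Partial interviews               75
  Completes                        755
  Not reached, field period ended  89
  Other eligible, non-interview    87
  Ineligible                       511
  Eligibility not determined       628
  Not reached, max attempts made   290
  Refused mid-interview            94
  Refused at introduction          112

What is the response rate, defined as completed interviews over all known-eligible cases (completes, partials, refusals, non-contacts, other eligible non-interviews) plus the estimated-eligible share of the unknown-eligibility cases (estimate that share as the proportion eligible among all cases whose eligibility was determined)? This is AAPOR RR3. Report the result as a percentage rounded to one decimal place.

Declined to participate = 112 + 94 = 206
Non-contacts = 89 + 290 = 379
Num → 755
Eligible (known) → 755 + 75 + 206 + 379 + 87 = 1502
e = 1502 / (1502 + 511) = 1502 / 2013 = 0.7462
Eligible share of unknowns → 0.7462 × 628 = 468.61
Denominator → 1502 + 468.61 = 1970.61
RR3 = 755 / 1970.61 = 0.3831

38.3%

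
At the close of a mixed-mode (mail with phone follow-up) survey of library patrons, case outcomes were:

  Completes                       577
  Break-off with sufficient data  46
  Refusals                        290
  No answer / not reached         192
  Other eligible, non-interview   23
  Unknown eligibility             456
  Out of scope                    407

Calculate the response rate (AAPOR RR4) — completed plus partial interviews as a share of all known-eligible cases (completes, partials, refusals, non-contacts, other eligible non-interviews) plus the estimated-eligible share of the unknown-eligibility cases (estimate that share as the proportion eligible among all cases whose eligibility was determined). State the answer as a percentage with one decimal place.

Top → 577 + 46 = 623
Known eligible → 577 + 46 + 290 + 192 + 23 = 1128
e = 1128 / (1128 + 407) = 1128 / 1535 = 0.7349
Eligible share of unknowns → 0.7349 × 456 = 335.11
Denominator → 1128 + 335.11 = 1463.11
RR4 = 623 / 1463.11 = 0.4258

42.6%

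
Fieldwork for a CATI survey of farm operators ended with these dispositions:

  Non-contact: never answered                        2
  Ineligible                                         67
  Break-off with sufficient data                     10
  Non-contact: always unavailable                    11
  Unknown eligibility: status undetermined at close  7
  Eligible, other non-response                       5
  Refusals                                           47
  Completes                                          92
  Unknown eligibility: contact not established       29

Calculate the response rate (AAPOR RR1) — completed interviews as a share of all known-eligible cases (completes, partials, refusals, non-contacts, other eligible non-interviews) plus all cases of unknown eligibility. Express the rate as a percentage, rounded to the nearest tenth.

No contact after all attempts = 2 + 11 = 13
Eligibility not determined = 29 + 7 = 36
Numerator → 92
Base → 92 + 10 + 47 + 13 + 5 + 36 = 203
RR1 = 92 / 203 = 0.4532

45.3%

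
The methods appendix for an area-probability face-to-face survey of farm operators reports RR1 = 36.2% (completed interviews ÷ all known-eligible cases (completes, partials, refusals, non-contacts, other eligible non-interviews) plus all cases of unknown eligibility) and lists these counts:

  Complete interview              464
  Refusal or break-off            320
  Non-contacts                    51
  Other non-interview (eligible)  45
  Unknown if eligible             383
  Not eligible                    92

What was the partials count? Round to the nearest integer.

RR1 = 464 / D = 0.362
D = 464 / 0.362 = 1281.8
Rest of base = 1263
partials = 1281.8 − 1263 ≈ 19

19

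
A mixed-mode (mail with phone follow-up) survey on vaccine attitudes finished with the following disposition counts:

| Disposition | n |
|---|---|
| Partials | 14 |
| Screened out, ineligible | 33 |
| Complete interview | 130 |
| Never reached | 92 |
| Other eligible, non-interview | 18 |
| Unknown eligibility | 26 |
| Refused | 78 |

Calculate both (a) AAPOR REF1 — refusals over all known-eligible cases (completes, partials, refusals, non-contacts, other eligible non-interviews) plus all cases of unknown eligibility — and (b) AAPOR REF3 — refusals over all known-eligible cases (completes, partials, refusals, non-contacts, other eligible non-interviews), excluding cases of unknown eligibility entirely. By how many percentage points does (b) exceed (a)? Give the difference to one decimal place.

1.7

Top → 78
Base → 130 + 14 + 78 + 92 + 18 + 26 = 358
REF1 = 78 / 358 = 0.2179
Base → 130 + 14 + 78 + 92 + 18 = 332
REF3 = 78 / 332 = 0.2349
Difference = 23.49 − 21.79 = 1.70 percentage points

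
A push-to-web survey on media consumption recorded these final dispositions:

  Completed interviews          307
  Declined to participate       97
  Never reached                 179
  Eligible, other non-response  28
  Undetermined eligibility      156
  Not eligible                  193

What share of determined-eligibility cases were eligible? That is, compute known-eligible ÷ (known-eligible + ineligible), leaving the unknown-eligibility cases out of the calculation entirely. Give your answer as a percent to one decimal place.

76.0%

Determined eligible → 307 + 97 + 179 + 28 = 611
e = 611 / (611 + 193) = 611 / 804 = 0.7600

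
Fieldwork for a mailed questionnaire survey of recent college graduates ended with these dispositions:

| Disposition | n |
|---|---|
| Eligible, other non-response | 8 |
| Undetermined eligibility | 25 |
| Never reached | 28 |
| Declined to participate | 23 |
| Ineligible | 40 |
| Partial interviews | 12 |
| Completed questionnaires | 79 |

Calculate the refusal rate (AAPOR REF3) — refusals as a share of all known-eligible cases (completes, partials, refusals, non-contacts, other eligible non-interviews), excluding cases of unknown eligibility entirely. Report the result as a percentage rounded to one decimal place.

15.3%

Num = 23
Denom = 79 + 12 + 23 + 28 + 8 = 150
REF3 = 23 / 150 = 0.1533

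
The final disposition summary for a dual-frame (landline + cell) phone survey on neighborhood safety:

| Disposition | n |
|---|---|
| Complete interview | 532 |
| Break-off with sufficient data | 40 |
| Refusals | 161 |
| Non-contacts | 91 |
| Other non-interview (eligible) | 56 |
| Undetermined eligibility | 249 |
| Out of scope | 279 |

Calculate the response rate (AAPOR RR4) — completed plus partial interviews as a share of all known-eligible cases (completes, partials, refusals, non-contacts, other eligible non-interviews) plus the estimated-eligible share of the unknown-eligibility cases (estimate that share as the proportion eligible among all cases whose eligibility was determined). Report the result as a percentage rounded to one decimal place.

Top → 532 + 40 = 572
Eligible (known) → 532 + 40 + 161 + 91 + 56 = 880
e = 880 / (880 + 279) = 880 / 1159 = 0.7593
Eligible share of unknowns → 0.7593 × 249 = 189.07
Base → 880 + 189.07 = 1069.07
RR4 = 572 / 1069.07 = 0.5350

53.5%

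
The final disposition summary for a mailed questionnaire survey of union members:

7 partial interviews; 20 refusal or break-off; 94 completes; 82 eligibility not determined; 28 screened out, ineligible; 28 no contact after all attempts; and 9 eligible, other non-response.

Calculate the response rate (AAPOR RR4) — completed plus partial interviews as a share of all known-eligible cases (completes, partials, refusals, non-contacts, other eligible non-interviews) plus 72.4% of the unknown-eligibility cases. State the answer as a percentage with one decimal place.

Num: 94 + 7 = 101
Known eligible: 94 + 7 + 20 + 28 + 9 = 158
Eligible share of unknowns: 0.7240 × 82 = 59.37
Base: 158 + 59.37 = 217.37
RR4 = 101 / 217.37 = 0.4646

46.5%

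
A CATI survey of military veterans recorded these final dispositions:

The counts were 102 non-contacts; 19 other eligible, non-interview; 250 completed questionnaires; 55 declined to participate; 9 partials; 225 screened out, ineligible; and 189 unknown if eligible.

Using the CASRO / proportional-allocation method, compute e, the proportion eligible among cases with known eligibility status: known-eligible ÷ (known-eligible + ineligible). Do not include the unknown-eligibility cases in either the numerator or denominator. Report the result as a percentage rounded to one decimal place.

65.9%

Eligible (known) → 250 + 9 + 55 + 102 + 19 = 435
e = 435 / (435 + 225) = 435 / 660 = 0.6591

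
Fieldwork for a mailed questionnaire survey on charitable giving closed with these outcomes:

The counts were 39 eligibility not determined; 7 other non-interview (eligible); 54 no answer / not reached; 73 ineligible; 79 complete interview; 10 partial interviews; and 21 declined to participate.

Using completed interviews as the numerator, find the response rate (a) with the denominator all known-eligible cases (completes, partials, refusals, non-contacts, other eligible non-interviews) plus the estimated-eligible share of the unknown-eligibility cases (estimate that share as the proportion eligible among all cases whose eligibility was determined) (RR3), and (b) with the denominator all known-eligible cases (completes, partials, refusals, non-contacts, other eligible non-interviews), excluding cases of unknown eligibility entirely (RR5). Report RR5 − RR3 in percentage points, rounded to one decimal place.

6.4

Num = 79
Eligible (known) = 79 + 10 + 21 + 54 + 7 = 171
e = 171 / (171 + 73) = 171 / 244 = 0.7008
Eligible share of unknowns = 0.7008 × 39 = 27.33
Base = 171 + 27.33 = 198.33
RR3 = 79 / 198.33 = 0.3983
Base = 79 + 10 + 21 + 54 + 7 = 171
RR5 = 79 / 171 = 0.4620
Difference = 46.20 − 39.83 = 6.37 percentage points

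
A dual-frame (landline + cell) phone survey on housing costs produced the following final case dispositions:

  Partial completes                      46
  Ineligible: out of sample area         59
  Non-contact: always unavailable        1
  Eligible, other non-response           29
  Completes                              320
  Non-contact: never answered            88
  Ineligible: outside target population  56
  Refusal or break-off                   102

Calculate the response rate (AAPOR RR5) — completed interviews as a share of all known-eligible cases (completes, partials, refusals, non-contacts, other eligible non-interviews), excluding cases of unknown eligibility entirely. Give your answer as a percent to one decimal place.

54.6%

Never reached = 88 + 1 = 89
Not eligible = 56 + 59 = 115
Numerator → 320
Base → 320 + 46 + 102 + 89 + 29 = 586
RR5 = 320 / 586 = 0.5461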